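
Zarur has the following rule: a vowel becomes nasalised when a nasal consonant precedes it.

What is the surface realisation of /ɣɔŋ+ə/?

The vowel /ə/ is adjacent to the preceding nasal /ŋ/, so it acquires [+nasal] and surfaces as [ə̃].

[ɣɔŋə̃]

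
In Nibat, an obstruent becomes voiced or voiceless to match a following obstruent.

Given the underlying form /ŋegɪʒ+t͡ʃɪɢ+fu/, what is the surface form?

/ʒ/ is a voiced postalveolar fricative. The following trigger /t͡ʃ/ is voiceless, so /ʒ/ must become voiceless as well.
The voiceless postalveolar fricative is [ʃ], so /ʒ/ → [ʃ].
The same rule applies at the second boundary: /ɢ/ → [q] next to /f/.

[ŋegɪʃt͡ʃɪqfu]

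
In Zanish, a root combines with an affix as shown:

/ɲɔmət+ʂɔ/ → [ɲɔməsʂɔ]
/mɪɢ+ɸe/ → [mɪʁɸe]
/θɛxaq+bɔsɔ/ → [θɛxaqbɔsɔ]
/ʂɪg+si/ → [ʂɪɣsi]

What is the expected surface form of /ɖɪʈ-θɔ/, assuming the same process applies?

[ɖɪʂθɔ]

The data show regressive manner assimilation: /t/ → [s] before /ʂ/; /ɢ/ → [ʁ] before /ɸ/; /g/ → [ɣ] before /s/. In each pair only manner changes, matching the following consonant, while place and voice stay constant.
Nothing changes in [θɛxaqbɔsɔ]: there the adjacent consonants already agree in manner (/q/ and /b/ are both stops), so this form is consistent with the same rule.
/ʈ/ is a voiceless retroflex stop. The following trigger /θ/ is a fricative, so /ʈ/ must become a fricative as well.
A voiceless retroflex fricative is [ʂ], so the surface segment is [ʂ].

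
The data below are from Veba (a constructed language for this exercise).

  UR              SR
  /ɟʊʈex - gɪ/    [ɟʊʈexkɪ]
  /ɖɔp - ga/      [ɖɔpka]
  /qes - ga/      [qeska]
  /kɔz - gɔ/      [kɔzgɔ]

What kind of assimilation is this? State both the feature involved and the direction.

progressive voicing assimilation

The segment that alternates is /g/, which surfaces as [k] when adjacent to /x/.
The change voiced → voiceless matches the voicing of the preceding /x/, identifying this as voicing assimilation.
Place and manner are unchanged, so the assimilation is partial, not total.
Checking the remaining alternations: /g/ → [k] after /p/ (voiced → voiceless, matching voiceless); /g/ → [k] after /s/ (voiced → voiceless, matching voiceless) — only voicing changes, and always toward the preceding segment.
Nothing changes in [kɔzgɔ]: there the adjacent consonants already agree in voicing (/g/ and /z/ are both voiced), so this form is consistent with the same rule.
Since the segment that changes follows the conditioning segment, the assimilation is progressive.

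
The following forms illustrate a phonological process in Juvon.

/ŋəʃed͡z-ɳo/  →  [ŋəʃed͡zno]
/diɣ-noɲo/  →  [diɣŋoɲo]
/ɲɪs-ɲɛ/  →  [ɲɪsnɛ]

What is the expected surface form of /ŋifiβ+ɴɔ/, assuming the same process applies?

The data show progressive place assimilation: /ɳ/ → [n] after /d͡z/; /n/ → [ŋ] after /ɣ/; /ɲ/ → [n] after /s/. In each pair only place changes, matching the preceding consonant, while manner and voice stay constant.
/ɴ/ is a voiced uvular nasal. The preceding trigger /β/ is bilabial, so /ɴ/ must become bilabial as well.
Changing only its place to bilabial gives [m] — the voiced bilabial nasal.

[ŋifiβmɔ]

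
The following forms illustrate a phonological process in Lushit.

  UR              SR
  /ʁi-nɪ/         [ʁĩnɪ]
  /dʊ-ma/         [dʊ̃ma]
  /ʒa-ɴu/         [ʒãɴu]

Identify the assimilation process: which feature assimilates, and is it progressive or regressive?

The vowel /i/ surfaces as nasalised [ĩ] next to the following nasal /n/ — it has acquired the [+nasal] feature of its neighbour.
The other forms show the same pattern: /ʊ/ → [ʊ̃] before /m/; /a/ → [ã] before /ɴ/ — each time a vowel is nasalised next to a following nasal.
Because the conditioning nasal is to the right of the vowel that changes, the process is regressive (anticipatory).

regressive nasality assimilation (vowel nasalisation)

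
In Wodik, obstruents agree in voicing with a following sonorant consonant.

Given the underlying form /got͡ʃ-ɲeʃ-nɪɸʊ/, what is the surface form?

[god͡ʒɲeʒnɪɸʊ]

/t͡ʃ/ is a voiceless postalveolar affricate. The following trigger /ɲ/ is voiced, so /t͡ʃ/ must become voiced as well.
The voiced postalveolar affricate is [d͡ʒ], so /t͡ʃ/ → [d͡ʒ].
The same rule applies at the second boundary: /ʃ/ → [ʒ] next to /n/.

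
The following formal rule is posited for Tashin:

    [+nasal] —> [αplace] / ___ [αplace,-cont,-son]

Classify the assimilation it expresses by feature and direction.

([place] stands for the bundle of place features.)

regressive place assimilation

The rule copies the place features (abbreviated [place]) from the environment onto the target, so the assimilating feature is place.
The conditioning segment sits to the right of the focus bar, meaning the trigger follows the segment that changes — regressive assimilation.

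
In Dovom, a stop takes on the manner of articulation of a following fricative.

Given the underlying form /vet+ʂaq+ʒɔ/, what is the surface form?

The rule targets /t/ (voiceless alveolar stop), which sits before the trigger /ʂ/ (fricative).
The voiceless alveolar fricative is [s], so /t/ → [s].
At the second juncture, /q/ likewise becomes [χ] adjacent to /ʒ/.

[vesʂaχʒɔ]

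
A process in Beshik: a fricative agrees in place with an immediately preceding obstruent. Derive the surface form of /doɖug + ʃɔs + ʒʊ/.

The rule targets /ʃ/ (voiceless postalveolar fricative), which sits after the trigger /g/ (velar).
A voiceless velar fricative is [x], so the surface segment is [x].
The same rule applies at the second boundary: /ʒ/ → [z] next to /s/.

[doɖugxɔszʊ]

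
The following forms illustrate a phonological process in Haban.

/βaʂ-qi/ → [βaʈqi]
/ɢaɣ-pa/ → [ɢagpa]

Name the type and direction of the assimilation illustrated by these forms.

regressive manner assimilation

Comparing underlying and surface forms, /ʂ/ → [ʈ] is the alternation; the neighbouring /q/ is constant.
/ʂ/ is a fricative while /q/ is a stop; the output [ʈ] is a stop, matching the trigger — so the feature that spreads is manner.
Place and voice are unchanged, so the assimilation is partial, not total.
Checking the remaining alternation: /ɣ/ → [g] before /p/ (fricative → stop, matching a stop) — only manner changes, and always toward the following segment.
The trigger is the following segment, so the direction is regressive (anticipatory).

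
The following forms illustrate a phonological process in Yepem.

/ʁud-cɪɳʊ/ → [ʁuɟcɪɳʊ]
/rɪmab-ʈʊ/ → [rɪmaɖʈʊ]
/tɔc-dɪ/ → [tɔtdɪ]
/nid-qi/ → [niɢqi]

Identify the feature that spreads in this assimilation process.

The segment that alternates is /d/, which surfaces as [ɟ] when adjacent to /c/.
/d/ is alveolar while /c/ is palatal; the output [ɟ] is palatal, matching the trigger — so the feature that spreads is place.
The other alternating forms pattern the same way: /b/ → [ɖ] before /ʈ/ (bilabial → retroflex, matching retroflex); /c/ → [t] before /d/ (palatal → alveolar, matching alveolar); /d/ → [ɢ] before /q/ (alveolar → uvular, matching uvular) — only place changes, and always toward the following segment.

place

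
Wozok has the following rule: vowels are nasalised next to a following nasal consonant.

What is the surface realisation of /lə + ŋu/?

The vowel /ə/ is adjacent to the following nasal /ŋ/, so it acquires [+nasal] and surfaces as [ə̃].

[lə̃ŋu]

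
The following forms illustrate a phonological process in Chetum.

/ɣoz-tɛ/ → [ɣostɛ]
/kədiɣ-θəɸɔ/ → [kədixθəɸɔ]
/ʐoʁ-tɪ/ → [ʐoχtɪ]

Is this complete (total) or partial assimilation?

The segment that alternates is /z/, which surfaces as [s] when adjacent to /t/.
The change voiced → voiceless matches the voicing of the following /t/, identifying this as voicing assimilation.
Place and manner are unchanged, so the assimilation is partial, not total.
The same holds elsewhere in the data: /ɣ/ → [x] before /θ/ (voiced → voiceless, matching voiceless); /ʁ/ → [χ] before /t/ (voiced → voiceless, matching voiceless) — only voicing changes, and always toward the following segment.

partial assimilation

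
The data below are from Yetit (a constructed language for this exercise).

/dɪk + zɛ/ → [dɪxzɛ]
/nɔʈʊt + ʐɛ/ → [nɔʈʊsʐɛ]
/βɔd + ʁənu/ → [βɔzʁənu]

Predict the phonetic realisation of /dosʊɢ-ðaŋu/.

[dosʊʁðaŋu]

The data show regressive manner assimilation: /k/ → [x] before /z/; /t/ → [s] before /ʐ/; /d/ → [z] before /ʁ/. In each pair only manner changes, matching the following consonant, while place and voice stay constant.
The rule targets /ɢ/ (voiced uvular stop), which sits before the trigger /ð/ (fricative).
Changing only its manner to fricative gives [ʁ] — the voiced uvular fricative.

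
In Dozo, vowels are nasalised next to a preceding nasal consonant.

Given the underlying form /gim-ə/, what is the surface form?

The vowel /ə/ is adjacent to the preceding nasal /m/, so it acquires [+nasal] and surfaces as [ə̃].

[gimə̃]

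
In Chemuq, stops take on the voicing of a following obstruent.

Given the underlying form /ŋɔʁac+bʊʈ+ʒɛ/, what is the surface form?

The rule targets /c/ (voiceless palatal stop), which sits before the trigger /b/ (voiced).
The voiced palatal stop is [ɟ], so /c/ → [ɟ].
The same rule applies at the second boundary: /ʈ/ → [ɖ] next to /ʒ/.

[ŋɔʁaɟbʊɖʒɛ]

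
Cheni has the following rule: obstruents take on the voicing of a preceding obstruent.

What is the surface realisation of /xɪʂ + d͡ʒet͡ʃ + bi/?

The rule targets /d͡ʒ/ (voiced postalveolar affricate), which sits after the trigger /ʂ/ (voiceless).
A voiceless postalveolar affricate is [t͡ʃ], so the surface segment is [t͡ʃ].
The same rule applies at the second boundary: /b/ → [p] next to /t͡ʃ/.

[xɪʂt͡ʃet͡ʃpi]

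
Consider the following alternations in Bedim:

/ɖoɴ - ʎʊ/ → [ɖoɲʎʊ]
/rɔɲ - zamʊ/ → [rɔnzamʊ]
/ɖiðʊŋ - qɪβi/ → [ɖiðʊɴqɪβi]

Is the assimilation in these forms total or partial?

partial assimilation

The segment that alternates is /ɴ/, which surfaces as [ɲ] when adjacent to /ʎ/.
/ɴ/ is uvular while /ʎ/ is palatal; the output [ɲ] is palatal, matching the trigger — so the feature that spreads is place.
Manner and voice are unchanged, so the assimilation is partial, not total.
Checking the remaining alternations: /ɲ/ → [n] before /z/ (palatal → alveolar, matching alveolar); /ŋ/ → [ɴ] before /q/ (velar → uvular, matching uvular) — only place changes, and always toward the following segment.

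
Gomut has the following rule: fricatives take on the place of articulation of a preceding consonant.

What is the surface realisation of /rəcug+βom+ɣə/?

[rəcugɣomβə]

The rule targets /β/ (voiced bilabial fricative), which sits after the trigger /g/ (velar).
The voiced velar fricative is [ɣ], so /β/ → [ɣ].
The same rule applies at the second boundary: /ɣ/ → [β] next to /m/.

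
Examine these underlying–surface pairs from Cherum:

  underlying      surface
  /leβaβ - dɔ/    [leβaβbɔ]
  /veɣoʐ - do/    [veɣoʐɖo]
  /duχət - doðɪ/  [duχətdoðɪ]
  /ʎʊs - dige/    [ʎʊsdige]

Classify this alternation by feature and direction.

progressive place assimilation

Comparing underlying and surface forms, /d/ → [b] is the alternation; the neighbouring /β/ is constant.
/d/ is alveolar while /β/ is bilabial; the output [b] is bilabial, matching the trigger — so the feature that spreads is place.
Manner and voice are unchanged, so the assimilation is partial, not total.
The same holds elsewhere in the data: /d/ → [ɖ] after /ʐ/ (alveolar → retroflex, matching retroflex) — only place changes, and always toward the preceding segment.
No alternation appears in [duχətdoðɪ], [ʎʊsdige]: there the adjacent consonants already agree in place (/d/ and /t/ are both alveolar; /d/ and /s/ are both alveolar), so these forms are consistent with the same rule.
Since the segment that changes follows the conditioning segment, the assimilation is progressive.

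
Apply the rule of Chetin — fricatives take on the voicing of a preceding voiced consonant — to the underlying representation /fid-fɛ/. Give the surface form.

[fidvɛ]

/f/ is a voiceless labiodental fricative. The preceding trigger /d/ is voiced, so /f/ must become voiced as well.
A voiced labiodental fricative is [v], so the surface segment is [v].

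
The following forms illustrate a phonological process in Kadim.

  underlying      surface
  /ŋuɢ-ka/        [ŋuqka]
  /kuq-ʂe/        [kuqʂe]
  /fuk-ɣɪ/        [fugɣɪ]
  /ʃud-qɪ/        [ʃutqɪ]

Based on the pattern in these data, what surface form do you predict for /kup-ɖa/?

[kubɖa]

The data show regressive voicing assimilation: /ɢ/ → [q] before /k/; /k/ → [g] before /ɣ/; /d/ → [t] before /q/. In each pair only voicing changes, matching the following consonant, while place and manner stay constant.
No alternation appears in [kuqʂe]: there the adjacent consonants already agree in voicing (/q/ and /ʂ/ are both voiceless), so this form is consistent with the same rule.
The rule targets /p/ (voiceless bilabial stop), which sits before the trigger /ɖ/ (voiced).
The voiced bilabial stop is [b], so /p/ → [b].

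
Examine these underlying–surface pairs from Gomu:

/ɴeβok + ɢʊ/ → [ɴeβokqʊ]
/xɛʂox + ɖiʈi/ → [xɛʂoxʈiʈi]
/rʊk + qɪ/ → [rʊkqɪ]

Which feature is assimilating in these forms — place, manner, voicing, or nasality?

voicing

The segment that alternates is /ɢ/, which surfaces as [q] when adjacent to /k/.
The change voiced → voiceless matches the voicing of the preceding /k/, identifying this as voicing assimilation.
Checking the remaining alternation: /ɖ/ → [ʈ] after /x/ (voiced → voiceless, matching voiceless) — only voicing changes, and always toward the preceding segment.
No alternation appears in [rʊkqɪ]: there the adjacent consonants already agree in voicing (/q/ and /k/ are both voiceless), so this form is consistent with the same rule.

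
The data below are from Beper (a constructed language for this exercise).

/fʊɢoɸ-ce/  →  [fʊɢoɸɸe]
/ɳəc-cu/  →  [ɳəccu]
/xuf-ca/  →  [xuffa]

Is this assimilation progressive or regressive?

progressive

Comparing underlying and surface forms, /c/ → [ɸ] is the alternation; the neighbouring /ɸ/ is constant.
The output [ɸ] is identical to the trigger /ɸ/ — every feature (place, manner, voicing) has been copied — so this is total assimilation.
The remaining alternation confirms this: /c/ → [f] after /f/ — in each case the output is a copy of the preceding consonant.
In [ɳəccu] the two consonants at the boundary are already identical (/c/ + /c/), so the rule applies vacuously and nothing changes.
The trigger is the preceding segment, so the direction is progressive (perseverative).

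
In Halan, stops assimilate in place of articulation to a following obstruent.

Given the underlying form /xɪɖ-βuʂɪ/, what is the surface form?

/ɖ/ is a voiced retroflex stop. The following trigger /β/ is bilabial, so /ɖ/ must become bilabial as well.
Changing only its place to bilabial gives [b] — the voiced bilabial stop.

[xɪbβuʂɪ]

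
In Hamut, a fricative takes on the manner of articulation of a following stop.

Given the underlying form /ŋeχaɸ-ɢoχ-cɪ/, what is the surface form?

[ŋeχapɢoqcɪ]

The rule targets /ɸ/ (voiceless bilabial fricative), which sits before the trigger /ɢ/ (stop).
Changing only its manner to stop gives [p] — the voiceless bilabial stop.
At the second juncture, /χ/ likewise becomes [q] adjacent to /c/.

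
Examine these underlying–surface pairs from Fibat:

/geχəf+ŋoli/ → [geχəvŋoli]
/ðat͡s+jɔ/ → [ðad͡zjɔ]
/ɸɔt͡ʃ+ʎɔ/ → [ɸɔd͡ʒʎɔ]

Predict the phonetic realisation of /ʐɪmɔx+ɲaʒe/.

[ʐɪmɔɣɲaʒe]

The data show regressive voicing assimilation: /f/ → [v] before /ŋ/; /t͡s/ → [d͡z] before /j/; /t͡ʃ/ → [d͡ʒ] before /ʎ/. In each pair only voicing changes, matching the following consonant, while place and manner stay constant.
The rule targets /x/ (voiceless velar fricative), which sits before the trigger /ɲ/ (voiced).
A voiced velar fricative is [ɣ], so the surface segment is [ɣ].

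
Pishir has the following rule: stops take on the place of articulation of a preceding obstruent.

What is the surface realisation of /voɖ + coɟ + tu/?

/c/ is a voiceless palatal stop. The preceding trigger /ɖ/ is retroflex, so /c/ must become retroflex as well.
A voiceless retroflex stop is [ʈ], so the surface segment is [ʈ].
At the second juncture, /t/ likewise becomes [c] adjacent to /ɟ/.

[voɖʈoɟcu]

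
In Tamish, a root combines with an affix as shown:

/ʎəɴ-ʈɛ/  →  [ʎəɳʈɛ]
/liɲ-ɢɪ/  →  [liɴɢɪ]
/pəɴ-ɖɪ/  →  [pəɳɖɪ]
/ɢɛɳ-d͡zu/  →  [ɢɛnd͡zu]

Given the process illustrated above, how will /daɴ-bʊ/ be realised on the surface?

The data show regressive place assimilation: /ɴ/ → [ɳ] before /ʈ/; /ɲ/ → [ɴ] before /ɢ/; /ɴ/ → [ɳ] before /ɖ/; /ɳ/ → [n] before /d͡z/. In each pair only place changes, matching the following consonant, while manner and voice stay constant.
/ɴ/ is a voiced uvular nasal. The following trigger /b/ is bilabial, so /ɴ/ must become bilabial as well.
The voiced bilabial nasal is [m], so /ɴ/ → [m].

[dambʊ]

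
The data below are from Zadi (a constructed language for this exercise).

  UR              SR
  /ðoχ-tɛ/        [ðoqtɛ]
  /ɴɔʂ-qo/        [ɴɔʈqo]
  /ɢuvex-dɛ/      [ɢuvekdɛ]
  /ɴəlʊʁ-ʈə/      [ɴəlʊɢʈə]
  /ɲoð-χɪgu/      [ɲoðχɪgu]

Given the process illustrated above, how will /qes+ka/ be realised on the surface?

[qetka]

The data show regressive manner assimilation: /χ/ → [q] before /t/; /ʂ/ → [ʈ] before /q/; /x/ → [k] before /d/; /ʁ/ → [ɢ] before /ʈ/. In each pair only manner changes, matching the following consonant, while place and voice stay constant.
Nothing changes in [ɲoðχɪgu]: there the adjacent consonants already agree in manner (/ð/ and /χ/ are both fricatives), so this form is consistent with the same rule.
The rule targets /s/ (voiceless alveolar fricative), which sits before the trigger /k/ (stop).
A voiceless alveolar stop is [t], so the surface segment is [t].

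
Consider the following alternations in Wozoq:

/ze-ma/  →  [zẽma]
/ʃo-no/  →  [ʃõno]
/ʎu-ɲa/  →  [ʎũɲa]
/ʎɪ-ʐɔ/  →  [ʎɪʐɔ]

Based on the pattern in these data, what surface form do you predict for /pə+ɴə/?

The data show regressive nasality assimilation (vowel nasalisation): /e/ → [ẽ] before /m/; /o/ → [õ] before /n/; /u/ → [ũ] before /ɲ/ — a vowel is nasalised by an immediately following nasal consonant.
No change occurs in [ʎɪʐɔ] because the vowel at the boundary is adjacent to an oral consonant, not a nasal (/ɪ/ next to /ʐ/).
The vowel /ə/ is adjacent to the following nasal /ɴ/, so it acquires [+nasal] and surfaces as [ə̃].

[pə̃ɴə]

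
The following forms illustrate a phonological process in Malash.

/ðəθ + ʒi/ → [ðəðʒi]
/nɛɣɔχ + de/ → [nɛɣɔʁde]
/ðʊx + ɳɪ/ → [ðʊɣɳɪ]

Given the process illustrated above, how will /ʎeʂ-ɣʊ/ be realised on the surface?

The data show regressive voicing assimilation: /θ/ → [ð] before /ʒ/; /χ/ → [ʁ] before /d/; /x/ → [ɣ] before /ɳ/. In each pair only voicing changes, matching the following consonant, while place and manner stay constant.
/ʂ/ is a voiceless retroflex fricative. The following trigger /ɣ/ is voiced, so /ʂ/ must become voiced as well.
A voiced retroflex fricative is [ʐ], so the surface segment is [ʐ].

[ʎeʐɣʊ]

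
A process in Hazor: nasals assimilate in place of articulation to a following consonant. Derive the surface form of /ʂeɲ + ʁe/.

The rule targets /ɲ/ (voiced palatal nasal), which sits before the trigger /ʁ/ (uvular).
The voiced uvular nasal is [ɴ], so /ɲ/ → [ɴ].

[ʂeɴʁe]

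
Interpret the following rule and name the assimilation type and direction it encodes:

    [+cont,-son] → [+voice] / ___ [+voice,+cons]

The target ([+cont,-son], fricatives) acquires [+voice] next to a voiced consonant ([+voice,+cons]) — it takes on the voicing of its neighbour, so the feature that spreads is voicing.
Since the environment is written after the underscore, the trigger follows the target; the direction is regressive.

regressive voicing assimilation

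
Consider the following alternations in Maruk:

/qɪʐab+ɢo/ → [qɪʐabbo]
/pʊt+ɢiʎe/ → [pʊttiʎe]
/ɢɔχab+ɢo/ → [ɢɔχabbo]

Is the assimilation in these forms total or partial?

total assimilation

Comparing underlying and surface forms, /ɢ/ → [t] is the alternation; the neighbouring /t/ is constant.
The output [t] is identical to the trigger /t/ — every feature (place, manner, voicing) has been copied — so this is total assimilation.
The remaining alternation confirms this: /ɢ/ → [b] after /b/ — in each case the output is a copy of the preceding consonant.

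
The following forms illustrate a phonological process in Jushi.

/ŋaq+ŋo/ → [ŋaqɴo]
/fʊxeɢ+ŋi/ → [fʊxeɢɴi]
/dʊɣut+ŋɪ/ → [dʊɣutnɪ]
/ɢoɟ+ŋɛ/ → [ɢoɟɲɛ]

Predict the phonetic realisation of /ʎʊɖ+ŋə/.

[ʎʊɖɳə]

The data show progressive place assimilation: /ŋ/ → [ɴ] after /q/; /ŋ/ → [ɴ] after /ɢ/; /ŋ/ → [n] after /t/; /ŋ/ → [ɲ] after /ɟ/. In each pair only place changes, matching the preceding consonant, while manner and voice stay constant.
/ŋ/ is a voiced velar nasal. The preceding trigger /ɖ/ is retroflex, so /ŋ/ must become retroflex as well.
A voiced retroflex nasal is [ɳ], so the surface segment is [ɳ].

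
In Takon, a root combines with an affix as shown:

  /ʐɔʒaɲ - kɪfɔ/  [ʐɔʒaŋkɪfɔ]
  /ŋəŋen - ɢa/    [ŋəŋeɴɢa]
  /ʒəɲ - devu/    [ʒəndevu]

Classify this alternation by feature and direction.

regressive place assimilation

Underlying /ɲ/ is realised as [ŋ] next to /k/; /k/ itself does not change.
/ɲ/ is palatal while /k/ is velar; the output [ŋ] is velar, matching the trigger — so the feature that spreads is place.
Manner and voice are unchanged, so the assimilation is partial, not total.
The other alternating forms pattern the same way: /n/ → [ɴ] before /ɢ/ (alveolar → uvular, matching uvular); /ɲ/ → [n] before /d/ (palatal → alveolar, matching alveolar) — only place changes, and always toward the following segment.
The trigger is the following segment, so the direction is regressive (anticipatory).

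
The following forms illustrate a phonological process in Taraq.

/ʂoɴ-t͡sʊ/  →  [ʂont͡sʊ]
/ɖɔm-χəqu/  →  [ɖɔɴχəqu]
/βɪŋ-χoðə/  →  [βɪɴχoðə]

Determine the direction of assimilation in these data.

Underlying /ɴ/ is realised as [n] next to /t͡s/; /t͡s/ itself does not change.
/ɴ/ is uvular while /t͡s/ is alveolar; the output [n] is alveolar, matching the trigger — so the feature that spreads is place.
Checking the remaining alternations: /m/ → [ɴ] before /χ/ (bilabial → uvular, matching uvular); /ŋ/ → [ɴ] before /χ/ (velar → uvular, matching uvular) — only place changes, and always toward the following segment.
The trigger is the following segment, so the direction is regressive (anticipatory).

regressive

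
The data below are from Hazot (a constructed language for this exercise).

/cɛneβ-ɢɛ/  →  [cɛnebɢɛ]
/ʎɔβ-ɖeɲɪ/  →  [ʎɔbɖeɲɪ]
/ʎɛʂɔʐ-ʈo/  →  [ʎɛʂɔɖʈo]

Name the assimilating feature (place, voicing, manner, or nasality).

Underlying /β/ is realised as [b] next to /ɢ/; /ɢ/ itself does not change.
The change fricative → stop matches the manner of the following /ɢ/, identifying this as manner assimilation.
Checking the remaining alternations: /β/ → [b] before /ɖ/ (fricative → stop, matching a stop); /ʐ/ → [ɖ] before /ʈ/ (fricative → stop, matching a stop) — only manner changes, and always toward the following segment.

manner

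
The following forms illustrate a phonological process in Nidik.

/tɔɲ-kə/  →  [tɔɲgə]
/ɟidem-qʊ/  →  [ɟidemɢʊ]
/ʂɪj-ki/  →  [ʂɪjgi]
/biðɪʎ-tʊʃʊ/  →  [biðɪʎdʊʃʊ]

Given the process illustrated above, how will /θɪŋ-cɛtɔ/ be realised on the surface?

[θɪŋɟɛtɔ]

The data show progressive voicing assimilation: /k/ → [g] after /ɲ/; /q/ → [ɢ] after /m/; /k/ → [g] after /j/; /t/ → [d] after /ʎ/. In each pair only voicing changes, matching the preceding consonant, while place and manner stay constant.
/c/ is a voiceless palatal stop. The preceding trigger /ŋ/ is voiced, so /c/ must become voiced as well.
The voiced palatal stop is [ɟ], so /c/ → [ɟ].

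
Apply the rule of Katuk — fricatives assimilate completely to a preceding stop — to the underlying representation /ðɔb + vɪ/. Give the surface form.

/v/ is the segment targeted by the rule; it sits immediately after /b/, so it assimilates completely and surfaces as [b].

[ðɔbbɪ]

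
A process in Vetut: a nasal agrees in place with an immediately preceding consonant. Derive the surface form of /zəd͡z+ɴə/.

/ɴ/ is a voiced uvular nasal. The preceding trigger /d͡z/ is alveolar, so /ɴ/ must become alveolar as well.
The voiced alveolar nasal is [n], so /ɴ/ → [n].

[zəd͡znə]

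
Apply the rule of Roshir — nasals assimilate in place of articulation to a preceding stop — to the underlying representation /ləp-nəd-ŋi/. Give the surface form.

The rule targets /n/ (voiced alveolar nasal), which sits after the trigger /p/ (bilabial).
A voiced bilabial nasal is [m], so the surface segment is [m].
The same rule applies at the second boundary: /ŋ/ → [n] next to /d/.

[ləpmədni]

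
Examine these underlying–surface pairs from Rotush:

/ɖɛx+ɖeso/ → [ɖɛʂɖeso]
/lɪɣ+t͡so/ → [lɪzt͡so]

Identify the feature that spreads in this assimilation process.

The segment that alternates is /x/, which surfaces as [ʂ] when adjacent to /ɖ/.
The change velar → retroflex matches the place of the following /ɖ/, identifying this as place assimilation.
The same holds elsewhere in the data: /ɣ/ → [z] before /t͡s/ (velar → alveolar, matching alveolar) — only place changes, and always toward the following segment.

place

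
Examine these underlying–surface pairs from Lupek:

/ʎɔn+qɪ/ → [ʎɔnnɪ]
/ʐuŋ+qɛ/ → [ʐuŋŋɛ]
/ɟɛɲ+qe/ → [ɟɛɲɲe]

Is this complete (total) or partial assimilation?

total assimilation

Comparing underlying and surface forms, /q/ → [n] is the alternation; the neighbouring /n/ is constant.
The output [n] is identical to the trigger /n/ — every feature (place, manner, voicing) has been copied — so this is total assimilation.
The remaining alternations confirm this: /q/ → [ŋ] after /ŋ/; /q/ → [ɲ] after /ɲ/ — in each case the output is a copy of the preceding consonant.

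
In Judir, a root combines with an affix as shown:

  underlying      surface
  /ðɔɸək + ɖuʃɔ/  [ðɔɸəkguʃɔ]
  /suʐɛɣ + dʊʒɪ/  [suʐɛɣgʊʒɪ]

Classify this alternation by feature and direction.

progressive place assimilation

The segment that alternates is /ɖ/, which surfaces as [g] when adjacent to /k/.
The change retroflex → velar matches the place of the preceding /k/, identifying this as place assimilation.
Manner and voice are unchanged, so the assimilation is partial, not total.
Checking the remaining alternation: /d/ → [g] after /ɣ/ (alveolar → velar, matching velar) — only place changes, and always toward the preceding segment.
Since the segment that changes follows the conditioning segment, the assimilation is progressive.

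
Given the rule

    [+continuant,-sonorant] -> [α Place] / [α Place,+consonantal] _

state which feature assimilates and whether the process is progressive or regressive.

The shared variable α links the value of the place features (abbreviated [Place]) on the target to the same value on the neighbouring segment, so place is the feature that assimilates.
The conditioning segment sits to the left of the focus bar, meaning the trigger precedes the segment that changes — progressive assimilation.

progressive place assimilation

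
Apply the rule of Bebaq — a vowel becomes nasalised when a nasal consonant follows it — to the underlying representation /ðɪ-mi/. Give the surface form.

[ðɪ̃mi]

The vowel /ɪ/ is adjacent to the following nasal /m/, so it acquires [+nasal] and surfaces as [ɪ̃].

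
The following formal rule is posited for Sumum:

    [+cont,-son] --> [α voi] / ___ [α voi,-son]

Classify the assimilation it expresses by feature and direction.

regressive voicing assimilation

The rule copies [voi] from the environment onto the target, so the assimilating feature is voicing.
The conditioning segment sits to the right of the focus bar, meaning the trigger follows the segment that changes — regressive assimilation.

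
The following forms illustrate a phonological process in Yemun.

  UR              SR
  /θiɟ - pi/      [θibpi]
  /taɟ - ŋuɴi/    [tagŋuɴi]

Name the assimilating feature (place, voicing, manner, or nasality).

Comparing underlying and surface forms, /ɟ/ → [b] is the alternation; the neighbouring /p/ is constant.
/ɟ/ is palatal while /p/ is bilabial; the output [b] is bilabial, matching the trigger — so the feature that spreads is place.
Checking the remaining alternation: /ɟ/ → [g] before /ŋ/ (palatal → velar, matching velar) — only place changes, and always toward the following segment.

place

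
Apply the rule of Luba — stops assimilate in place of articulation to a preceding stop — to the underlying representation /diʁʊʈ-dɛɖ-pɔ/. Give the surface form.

/d/ is a voiced alveolar stop. The preceding trigger /ʈ/ is retroflex, so /d/ must become retroflex as well.
A voiced retroflex stop is [ɖ], so the surface segment is [ɖ].
At the second juncture, /p/ likewise becomes [ʈ] adjacent to /ɖ/.

[diʁʊʈɖɛɖʈɔ]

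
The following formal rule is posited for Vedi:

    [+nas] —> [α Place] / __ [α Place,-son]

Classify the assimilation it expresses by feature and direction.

regressive place assimilation

The shared variable α links the value of the place features (abbreviated [Place]) on the target to the same value on the neighbouring segment, so place is the feature that assimilates.
Since the environment is written after the underscore, the trigger follows the target; the direction is regressive.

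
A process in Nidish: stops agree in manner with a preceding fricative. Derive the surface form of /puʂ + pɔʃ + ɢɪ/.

/p/ is a voiceless bilabial stop. The preceding trigger /ʂ/ is a fricative, so /p/ must become a fricative as well.
Changing only its manner to fricative gives [ɸ] — the voiceless bilabial fricative.
At the second juncture, /ɢ/ likewise becomes [ʁ] adjacent to /ʃ/.

[puʂɸɔʃʁɪ]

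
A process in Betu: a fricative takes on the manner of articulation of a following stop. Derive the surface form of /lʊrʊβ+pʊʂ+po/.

[lʊrʊbpʊʈpo]

/β/ is a voiced bilabial fricative. The following trigger /p/ is a stop, so /β/ must become a stop as well.
The voiced bilabial stop is [b], so /β/ → [b].
At the second juncture, /ʂ/ likewise becomes [ʈ] adjacent to /p/.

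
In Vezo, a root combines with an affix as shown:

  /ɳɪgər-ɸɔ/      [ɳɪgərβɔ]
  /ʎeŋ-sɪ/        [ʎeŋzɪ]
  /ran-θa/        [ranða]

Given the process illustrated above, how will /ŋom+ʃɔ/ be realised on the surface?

The data show progressive voicing assimilation: /ɸ/ → [β] after /r/; /s/ → [z] after /ŋ/; /θ/ → [ð] after /n/. In each pair only voicing changes, matching the preceding consonant, while place and manner stay constant.
/ʃ/ is a voiceless postalveolar fricative. The preceding trigger /m/ is voiced, so /ʃ/ must become voiced as well.
A voiced postalveolar fricative is [ʒ], so the surface segment is [ʒ].

[ŋomʒɔ]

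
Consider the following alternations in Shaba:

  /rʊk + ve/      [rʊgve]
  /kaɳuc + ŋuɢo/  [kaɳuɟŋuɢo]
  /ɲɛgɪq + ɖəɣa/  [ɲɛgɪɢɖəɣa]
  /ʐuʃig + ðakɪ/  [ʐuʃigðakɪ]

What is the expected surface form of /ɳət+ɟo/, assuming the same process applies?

The data show regressive voicing assimilation: /k/ → [g] before /v/; /c/ → [ɟ] before /ŋ/; /q/ → [ɢ] before /ɖ/. In each pair only voicing changes, matching the following consonant, while place and manner stay constant.
No alternation appears in [ʐuʃigðakɪ]: there the adjacent consonants already agree in voicing (/g/ and /ð/ are both voiced), so this form is consistent with the same rule.
/t/ is a voiceless alveolar stop. The following trigger /ɟ/ is voiced, so /t/ must become voiced as well.
The voiced alveolar stop is [d], so /t/ → [d].

[ɳədɟo]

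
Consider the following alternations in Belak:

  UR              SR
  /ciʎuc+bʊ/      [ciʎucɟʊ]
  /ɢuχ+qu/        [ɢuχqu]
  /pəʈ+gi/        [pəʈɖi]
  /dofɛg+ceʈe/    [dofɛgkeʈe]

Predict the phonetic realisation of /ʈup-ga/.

The data show progressive place assimilation: /b/ → [ɟ] after /c/; /g/ → [ɖ] after /ʈ/; /c/ → [k] after /g/. In each pair only place changes, matching the preceding consonant, while manner and voice stay constant.
Nothing changes in [ɢuχqu]: there the adjacent consonants already agree in place (/q/ and /χ/ are both uvular), so this form is consistent with the same rule.
/g/ is a voiced velar stop. The preceding trigger /p/ is bilabial, so /g/ must become bilabial as well.
The voiced bilabial stop is [b], so /g/ → [b].

[ʈupba]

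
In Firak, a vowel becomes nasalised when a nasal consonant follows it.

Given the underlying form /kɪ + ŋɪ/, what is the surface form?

The vowel /ɪ/ is adjacent to the following nasal /ŋ/, so it acquires [+nasal] and surfaces as [ɪ̃].

[kɪ̃ŋɪ]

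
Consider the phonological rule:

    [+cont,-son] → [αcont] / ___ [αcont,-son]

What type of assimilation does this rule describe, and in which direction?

regressive manner assimilation

The shared variable α links the value of [cont] on the target to that of the neighbouring obstruent. [cont] distinguishes stops from fricatives — a manner-of-articulation feature — so this is manner assimilation.
Since the environment is written after the underscore, the trigger follows the target; the direction is regressive.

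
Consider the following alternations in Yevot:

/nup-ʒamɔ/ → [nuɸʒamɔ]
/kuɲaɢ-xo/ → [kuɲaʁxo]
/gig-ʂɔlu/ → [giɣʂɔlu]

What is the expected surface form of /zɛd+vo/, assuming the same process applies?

[zɛzvo]

The data show regressive manner assimilation: /p/ → [ɸ] before /ʒ/; /ɢ/ → [ʁ] before /x/; /g/ → [ɣ] before /ʂ/. In each pair only manner changes, matching the following consonant, while place and voice stay constant.
The rule targets /d/ (voiced alveolar stop), which sits before the trigger /v/ (fricative).
A voiced alveolar fricative is [z], so the surface segment is [z].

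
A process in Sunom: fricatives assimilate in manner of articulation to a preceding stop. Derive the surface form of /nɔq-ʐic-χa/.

[nɔqɖicqa]

The rule targets /ʐ/ (voiced retroflex fricative), which sits after the trigger /q/ (stop).
Changing only its manner to stop gives [ɖ] — the voiced retroflex stop.
At the second juncture, /χ/ likewise becomes [q] adjacent to /c/.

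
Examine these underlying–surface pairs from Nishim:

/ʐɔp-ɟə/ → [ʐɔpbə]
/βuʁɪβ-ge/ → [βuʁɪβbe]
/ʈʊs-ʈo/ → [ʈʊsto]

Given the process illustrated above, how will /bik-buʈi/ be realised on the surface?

The data show progressive place assimilation: /ɟ/ → [b] after /p/; /g/ → [b] after /β/; /ʈ/ → [t] after /s/. In each pair only place changes, matching the preceding consonant, while manner and voice stay constant.
The rule targets /b/ (voiced bilabial stop), which sits after the trigger /k/ (velar).
Changing only its place to velar gives [g] — the voiced velar stop.

[bikguʈi]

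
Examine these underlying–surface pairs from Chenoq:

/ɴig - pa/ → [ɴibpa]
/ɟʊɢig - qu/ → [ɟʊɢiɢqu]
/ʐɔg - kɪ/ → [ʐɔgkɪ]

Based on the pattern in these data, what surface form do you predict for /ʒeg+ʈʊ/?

[ʒeɖʈʊ]

The data show regressive place assimilation: /g/ → [b] before /p/; /g/ → [ɢ] before /q/. In each pair only place changes, matching the following consonant, while manner and voice stay constant.
Nothing changes in [ʐɔgkɪ]: there the adjacent consonants already agree in place (/g/ and /k/ are both velar), so this form is consistent with the same rule.
/g/ is a voiced velar stop. The following trigger /ʈ/ is retroflex, so /g/ must become retroflex as well.
A voiced retroflex stop is [ɖ], so the surface segment is [ɖ].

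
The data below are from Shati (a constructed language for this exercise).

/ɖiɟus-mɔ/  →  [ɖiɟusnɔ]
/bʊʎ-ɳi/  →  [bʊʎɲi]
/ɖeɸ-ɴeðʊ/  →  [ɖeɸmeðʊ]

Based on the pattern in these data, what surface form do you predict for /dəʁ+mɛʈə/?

The data show progressive place assimilation: /m/ → [n] after /s/; /ɳ/ → [ɲ] after /ʎ/; /ɴ/ → [m] after /ɸ/. In each pair only place changes, matching the preceding consonant, while manner and voice stay constant.
/m/ is a voiced bilabial nasal. The preceding trigger /ʁ/ is uvular, so /m/ must become uvular as well.
A voiced uvular nasal is [ɴ], so the surface segment is [ɴ].

[dəʁɴɛʈə]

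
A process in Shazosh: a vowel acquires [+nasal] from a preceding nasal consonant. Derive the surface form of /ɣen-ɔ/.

[ɣenɔ̃]

The vowel /ɔ/ is adjacent to the preceding nasal /n/, so it acquires [+nasal] and surfaces as [ɔ̃].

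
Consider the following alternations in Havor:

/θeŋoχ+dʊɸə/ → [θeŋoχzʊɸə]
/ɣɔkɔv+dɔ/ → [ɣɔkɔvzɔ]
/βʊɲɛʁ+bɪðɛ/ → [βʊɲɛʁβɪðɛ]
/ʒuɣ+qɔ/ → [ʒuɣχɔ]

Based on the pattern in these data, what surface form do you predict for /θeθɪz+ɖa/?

[θeθɪzʐa]

The data show progressive manner assimilation: /d/ → [z] after /χ/; /d/ → [z] after /v/; /b/ → [β] after /ʁ/; /q/ → [χ] after /ɣ/. In each pair only manner changes, matching the preceding consonant, while place and voice stay constant.
/ɖ/ is a voiced retroflex stop. The preceding trigger /z/ is a fricative, so /ɖ/ must become a fricative as well.
The voiced retroflex fricative is [ʐ], so /ɖ/ → [ʐ].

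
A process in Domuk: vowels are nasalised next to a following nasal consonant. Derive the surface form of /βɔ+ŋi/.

[βɔ̃ŋi]

/ɔ/ sits next to the nasal /ŋ/ and is therefore nasalised to [ɔ̃].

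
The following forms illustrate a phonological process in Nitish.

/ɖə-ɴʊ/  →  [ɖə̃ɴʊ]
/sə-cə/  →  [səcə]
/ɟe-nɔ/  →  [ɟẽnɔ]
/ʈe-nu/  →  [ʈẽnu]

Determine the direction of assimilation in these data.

The vowel /ə/ surfaces as nasalised [ə̃] next to the following nasal /ɴ/ — it has acquired the [+nasal] feature of its neighbour.
The other form shows the same pattern: /e/ → [ẽ] before /n/ — each time a vowel is nasalised next to a following nasal.
No change occurs in [səcə] because the vowel at the boundary is adjacent to an oral consonant, not a nasal (/ə/ next to /c/).
Because the conditioning nasal is to the right of the vowel that changes, the process is regressive (anticipatory).

regressive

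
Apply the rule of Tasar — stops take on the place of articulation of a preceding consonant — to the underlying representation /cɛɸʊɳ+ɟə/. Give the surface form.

[cɛɸʊɳɖə]

The rule targets /ɟ/ (voiced palatal stop), which sits after the trigger /ɳ/ (retroflex).
Changing only its place to retroflex gives [ɖ] — the voiced retroflex stop.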